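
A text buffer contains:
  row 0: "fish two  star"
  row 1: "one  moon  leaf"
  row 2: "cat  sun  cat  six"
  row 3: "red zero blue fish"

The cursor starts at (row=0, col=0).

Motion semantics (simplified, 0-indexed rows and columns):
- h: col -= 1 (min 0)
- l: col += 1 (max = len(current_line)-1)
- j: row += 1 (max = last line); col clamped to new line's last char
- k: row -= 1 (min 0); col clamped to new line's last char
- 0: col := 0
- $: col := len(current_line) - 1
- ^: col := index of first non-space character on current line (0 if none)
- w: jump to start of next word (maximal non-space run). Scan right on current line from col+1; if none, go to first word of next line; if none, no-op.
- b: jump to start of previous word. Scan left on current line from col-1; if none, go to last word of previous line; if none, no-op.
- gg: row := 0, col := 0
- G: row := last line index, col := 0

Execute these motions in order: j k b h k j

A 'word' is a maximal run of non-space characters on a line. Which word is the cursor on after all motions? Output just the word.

Answer: one

Derivation:
After 1 (j): row=1 col=0 char='o'
After 2 (k): row=0 col=0 char='f'
After 3 (b): row=0 col=0 char='f'
After 4 (h): row=0 col=0 char='f'
After 5 (k): row=0 col=0 char='f'
After 6 (j): row=1 col=0 char='o'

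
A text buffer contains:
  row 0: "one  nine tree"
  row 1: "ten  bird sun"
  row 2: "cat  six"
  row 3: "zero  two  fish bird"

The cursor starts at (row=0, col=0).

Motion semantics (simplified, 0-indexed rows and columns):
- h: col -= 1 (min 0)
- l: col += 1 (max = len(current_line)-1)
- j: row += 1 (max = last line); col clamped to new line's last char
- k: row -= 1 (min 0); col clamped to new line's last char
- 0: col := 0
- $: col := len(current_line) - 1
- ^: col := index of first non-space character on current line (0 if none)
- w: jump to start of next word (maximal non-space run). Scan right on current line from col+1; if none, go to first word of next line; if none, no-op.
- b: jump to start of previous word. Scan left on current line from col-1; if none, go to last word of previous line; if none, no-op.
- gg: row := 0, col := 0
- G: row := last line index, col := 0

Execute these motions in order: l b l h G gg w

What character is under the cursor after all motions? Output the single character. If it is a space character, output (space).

Answer: n

Derivation:
After 1 (l): row=0 col=1 char='n'
After 2 (b): row=0 col=0 char='o'
After 3 (l): row=0 col=1 char='n'
After 4 (h): row=0 col=0 char='o'
After 5 (G): row=3 col=0 char='z'
After 6 (gg): row=0 col=0 char='o'
After 7 (w): row=0 col=5 char='n'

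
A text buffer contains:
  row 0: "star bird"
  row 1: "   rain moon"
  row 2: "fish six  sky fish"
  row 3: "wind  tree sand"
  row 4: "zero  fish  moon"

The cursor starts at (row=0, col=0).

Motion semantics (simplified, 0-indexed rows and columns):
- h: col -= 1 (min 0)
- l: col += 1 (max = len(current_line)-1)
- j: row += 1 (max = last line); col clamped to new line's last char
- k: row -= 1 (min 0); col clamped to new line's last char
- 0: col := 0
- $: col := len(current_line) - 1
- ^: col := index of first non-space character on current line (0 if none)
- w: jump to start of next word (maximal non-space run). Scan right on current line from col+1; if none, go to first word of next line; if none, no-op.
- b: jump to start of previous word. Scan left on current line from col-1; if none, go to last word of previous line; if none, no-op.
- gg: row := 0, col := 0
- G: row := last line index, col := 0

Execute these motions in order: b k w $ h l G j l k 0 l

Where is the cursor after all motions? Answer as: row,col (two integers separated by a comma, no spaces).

After 1 (b): row=0 col=0 char='s'
After 2 (k): row=0 col=0 char='s'
After 3 (w): row=0 col=5 char='b'
After 4 ($): row=0 col=8 char='d'
After 5 (h): row=0 col=7 char='r'
After 6 (l): row=0 col=8 char='d'
After 7 (G): row=4 col=0 char='z'
After 8 (j): row=4 col=0 char='z'
After 9 (l): row=4 col=1 char='e'
After 10 (k): row=3 col=1 char='i'
After 11 (0): row=3 col=0 char='w'
After 12 (l): row=3 col=1 char='i'

Answer: 3,1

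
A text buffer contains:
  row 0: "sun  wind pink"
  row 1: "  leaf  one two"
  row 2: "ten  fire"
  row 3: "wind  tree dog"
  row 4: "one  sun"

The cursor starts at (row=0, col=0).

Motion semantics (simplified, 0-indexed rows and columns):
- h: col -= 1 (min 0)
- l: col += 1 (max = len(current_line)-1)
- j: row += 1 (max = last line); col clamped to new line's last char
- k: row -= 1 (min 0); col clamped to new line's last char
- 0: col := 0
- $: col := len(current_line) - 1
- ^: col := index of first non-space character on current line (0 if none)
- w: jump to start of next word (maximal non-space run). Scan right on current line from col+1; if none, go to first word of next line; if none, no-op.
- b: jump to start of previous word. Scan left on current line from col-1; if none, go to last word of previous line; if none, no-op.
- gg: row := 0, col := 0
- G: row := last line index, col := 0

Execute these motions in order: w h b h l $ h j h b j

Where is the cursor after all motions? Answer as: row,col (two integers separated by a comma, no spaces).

Answer: 2,8

Derivation:
After 1 (w): row=0 col=5 char='w'
After 2 (h): row=0 col=4 char='_'
After 3 (b): row=0 col=0 char='s'
After 4 (h): row=0 col=0 char='s'
After 5 (l): row=0 col=1 char='u'
After 6 ($): row=0 col=13 char='k'
After 7 (h): row=0 col=12 char='n'
After 8 (j): row=1 col=12 char='t'
After 9 (h): row=1 col=11 char='_'
After 10 (b): row=1 col=8 char='o'
After 11 (j): row=2 col=8 char='e'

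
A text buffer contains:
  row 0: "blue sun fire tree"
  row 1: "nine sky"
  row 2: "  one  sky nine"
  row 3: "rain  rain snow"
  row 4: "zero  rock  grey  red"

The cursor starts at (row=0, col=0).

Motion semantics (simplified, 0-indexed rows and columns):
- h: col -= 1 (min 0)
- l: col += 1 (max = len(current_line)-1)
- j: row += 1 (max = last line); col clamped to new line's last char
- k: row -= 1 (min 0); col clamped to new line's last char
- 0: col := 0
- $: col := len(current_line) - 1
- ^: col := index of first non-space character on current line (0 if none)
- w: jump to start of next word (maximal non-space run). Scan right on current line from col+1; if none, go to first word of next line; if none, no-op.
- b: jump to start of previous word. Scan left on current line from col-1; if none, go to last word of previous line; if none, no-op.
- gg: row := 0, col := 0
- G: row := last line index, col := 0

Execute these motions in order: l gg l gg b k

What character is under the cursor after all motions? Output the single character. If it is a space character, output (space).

After 1 (l): row=0 col=1 char='l'
After 2 (gg): row=0 col=0 char='b'
After 3 (l): row=0 col=1 char='l'
After 4 (gg): row=0 col=0 char='b'
After 5 (b): row=0 col=0 char='b'
After 6 (k): row=0 col=0 char='b'

Answer: b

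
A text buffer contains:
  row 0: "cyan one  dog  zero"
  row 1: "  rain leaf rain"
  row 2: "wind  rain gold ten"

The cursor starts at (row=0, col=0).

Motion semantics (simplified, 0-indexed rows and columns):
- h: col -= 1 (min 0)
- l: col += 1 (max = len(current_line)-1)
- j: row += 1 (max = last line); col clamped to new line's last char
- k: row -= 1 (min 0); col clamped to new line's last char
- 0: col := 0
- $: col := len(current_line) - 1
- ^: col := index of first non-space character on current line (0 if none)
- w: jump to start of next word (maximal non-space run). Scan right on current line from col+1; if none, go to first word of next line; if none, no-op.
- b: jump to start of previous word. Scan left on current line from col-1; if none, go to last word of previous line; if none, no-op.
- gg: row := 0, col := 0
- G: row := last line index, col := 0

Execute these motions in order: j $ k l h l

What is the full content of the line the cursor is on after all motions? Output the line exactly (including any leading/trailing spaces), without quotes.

Answer: cyan one  dog  zero

Derivation:
After 1 (j): row=1 col=0 char='_'
After 2 ($): row=1 col=15 char='n'
After 3 (k): row=0 col=15 char='z'
After 4 (l): row=0 col=16 char='e'
After 5 (h): row=0 col=15 char='z'
After 6 (l): row=0 col=16 char='e'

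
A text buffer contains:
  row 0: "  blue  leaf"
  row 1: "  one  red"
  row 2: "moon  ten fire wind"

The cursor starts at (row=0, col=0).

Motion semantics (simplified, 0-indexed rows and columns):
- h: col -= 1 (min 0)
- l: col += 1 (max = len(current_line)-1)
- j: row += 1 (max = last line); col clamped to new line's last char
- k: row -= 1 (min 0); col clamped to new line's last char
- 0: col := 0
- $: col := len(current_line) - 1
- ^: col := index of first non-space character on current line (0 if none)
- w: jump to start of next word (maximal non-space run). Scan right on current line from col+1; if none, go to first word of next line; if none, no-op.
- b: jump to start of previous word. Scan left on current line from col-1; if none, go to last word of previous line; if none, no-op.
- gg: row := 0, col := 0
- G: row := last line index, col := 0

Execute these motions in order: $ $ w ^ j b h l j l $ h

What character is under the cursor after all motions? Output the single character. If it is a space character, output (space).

Answer: n

Derivation:
After 1 ($): row=0 col=11 char='f'
After 2 ($): row=0 col=11 char='f'
After 3 (w): row=1 col=2 char='o'
After 4 (^): row=1 col=2 char='o'
After 5 (j): row=2 col=2 char='o'
After 6 (b): row=2 col=0 char='m'
After 7 (h): row=2 col=0 char='m'
After 8 (l): row=2 col=1 char='o'
After 9 (j): row=2 col=1 char='o'
After 10 (l): row=2 col=2 char='o'
After 11 ($): row=2 col=18 char='d'
After 12 (h): row=2 col=17 char='n'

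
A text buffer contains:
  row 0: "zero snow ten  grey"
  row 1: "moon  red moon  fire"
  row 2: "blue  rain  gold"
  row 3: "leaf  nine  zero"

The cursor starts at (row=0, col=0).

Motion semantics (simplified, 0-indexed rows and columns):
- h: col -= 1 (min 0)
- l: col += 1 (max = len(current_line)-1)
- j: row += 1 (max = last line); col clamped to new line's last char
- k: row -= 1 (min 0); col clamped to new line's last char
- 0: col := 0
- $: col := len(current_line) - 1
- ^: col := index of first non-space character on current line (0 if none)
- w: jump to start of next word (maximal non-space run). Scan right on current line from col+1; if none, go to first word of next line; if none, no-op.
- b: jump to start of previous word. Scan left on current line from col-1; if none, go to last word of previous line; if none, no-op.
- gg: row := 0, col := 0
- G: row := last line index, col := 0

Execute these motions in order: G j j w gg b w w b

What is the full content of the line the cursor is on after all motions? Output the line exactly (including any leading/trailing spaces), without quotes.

Answer: zero snow ten  grey

Derivation:
After 1 (G): row=3 col=0 char='l'
After 2 (j): row=3 col=0 char='l'
After 3 (j): row=3 col=0 char='l'
After 4 (w): row=3 col=6 char='n'
After 5 (gg): row=0 col=0 char='z'
After 6 (b): row=0 col=0 char='z'
After 7 (w): row=0 col=5 char='s'
After 8 (w): row=0 col=10 char='t'
After 9 (b): row=0 col=5 char='s'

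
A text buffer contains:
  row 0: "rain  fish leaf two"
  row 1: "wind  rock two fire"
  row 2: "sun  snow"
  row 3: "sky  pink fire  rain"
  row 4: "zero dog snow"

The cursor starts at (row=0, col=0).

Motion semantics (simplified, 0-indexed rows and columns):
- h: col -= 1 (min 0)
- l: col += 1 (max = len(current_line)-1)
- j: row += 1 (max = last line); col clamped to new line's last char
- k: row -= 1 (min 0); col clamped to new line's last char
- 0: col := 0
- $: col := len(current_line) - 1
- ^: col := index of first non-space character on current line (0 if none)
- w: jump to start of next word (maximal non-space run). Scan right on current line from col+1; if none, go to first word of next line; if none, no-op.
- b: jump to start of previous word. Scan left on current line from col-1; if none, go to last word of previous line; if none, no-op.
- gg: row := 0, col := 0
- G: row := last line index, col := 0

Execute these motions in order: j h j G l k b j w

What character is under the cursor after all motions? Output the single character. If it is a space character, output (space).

After 1 (j): row=1 col=0 char='w'
After 2 (h): row=1 col=0 char='w'
After 3 (j): row=2 col=0 char='s'
After 4 (G): row=4 col=0 char='z'
After 5 (l): row=4 col=1 char='e'
After 6 (k): row=3 col=1 char='k'
After 7 (b): row=3 col=0 char='s'
After 8 (j): row=4 col=0 char='z'
After 9 (w): row=4 col=5 char='d'

Answer: d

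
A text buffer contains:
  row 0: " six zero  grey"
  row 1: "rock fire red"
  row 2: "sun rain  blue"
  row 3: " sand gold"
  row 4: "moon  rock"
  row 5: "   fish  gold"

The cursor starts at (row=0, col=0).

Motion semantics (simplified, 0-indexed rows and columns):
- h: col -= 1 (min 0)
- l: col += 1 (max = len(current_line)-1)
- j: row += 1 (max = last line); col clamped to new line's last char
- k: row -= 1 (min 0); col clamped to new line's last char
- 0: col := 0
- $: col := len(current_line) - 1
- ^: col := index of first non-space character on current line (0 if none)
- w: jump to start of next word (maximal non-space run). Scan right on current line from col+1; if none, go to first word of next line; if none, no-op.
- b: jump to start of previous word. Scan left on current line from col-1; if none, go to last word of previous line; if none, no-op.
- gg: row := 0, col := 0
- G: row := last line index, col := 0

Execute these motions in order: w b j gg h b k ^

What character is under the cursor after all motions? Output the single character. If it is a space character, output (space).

After 1 (w): row=0 col=1 char='s'
After 2 (b): row=0 col=1 char='s'
After 3 (j): row=1 col=1 char='o'
After 4 (gg): row=0 col=0 char='_'
After 5 (h): row=0 col=0 char='_'
After 6 (b): row=0 col=0 char='_'
After 7 (k): row=0 col=0 char='_'
After 8 (^): row=0 col=1 char='s'

Answer: s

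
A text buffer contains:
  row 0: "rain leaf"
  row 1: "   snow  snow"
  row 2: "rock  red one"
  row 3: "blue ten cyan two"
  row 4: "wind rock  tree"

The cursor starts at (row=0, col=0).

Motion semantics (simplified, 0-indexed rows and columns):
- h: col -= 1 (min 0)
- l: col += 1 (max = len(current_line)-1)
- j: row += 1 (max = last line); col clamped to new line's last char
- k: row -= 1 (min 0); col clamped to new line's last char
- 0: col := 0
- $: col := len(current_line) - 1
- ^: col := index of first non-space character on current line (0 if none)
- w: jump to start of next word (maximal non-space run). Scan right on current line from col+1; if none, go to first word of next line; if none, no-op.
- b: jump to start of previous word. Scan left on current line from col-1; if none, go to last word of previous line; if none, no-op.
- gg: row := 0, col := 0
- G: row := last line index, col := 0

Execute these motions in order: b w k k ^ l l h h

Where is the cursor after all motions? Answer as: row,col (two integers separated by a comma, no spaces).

Answer: 0,0

Derivation:
After 1 (b): row=0 col=0 char='r'
After 2 (w): row=0 col=5 char='l'
After 3 (k): row=0 col=5 char='l'
After 4 (k): row=0 col=5 char='l'
After 5 (^): row=0 col=0 char='r'
After 6 (l): row=0 col=1 char='a'
After 7 (l): row=0 col=2 char='i'
After 8 (h): row=0 col=1 char='a'
After 9 (h): row=0 col=0 char='r'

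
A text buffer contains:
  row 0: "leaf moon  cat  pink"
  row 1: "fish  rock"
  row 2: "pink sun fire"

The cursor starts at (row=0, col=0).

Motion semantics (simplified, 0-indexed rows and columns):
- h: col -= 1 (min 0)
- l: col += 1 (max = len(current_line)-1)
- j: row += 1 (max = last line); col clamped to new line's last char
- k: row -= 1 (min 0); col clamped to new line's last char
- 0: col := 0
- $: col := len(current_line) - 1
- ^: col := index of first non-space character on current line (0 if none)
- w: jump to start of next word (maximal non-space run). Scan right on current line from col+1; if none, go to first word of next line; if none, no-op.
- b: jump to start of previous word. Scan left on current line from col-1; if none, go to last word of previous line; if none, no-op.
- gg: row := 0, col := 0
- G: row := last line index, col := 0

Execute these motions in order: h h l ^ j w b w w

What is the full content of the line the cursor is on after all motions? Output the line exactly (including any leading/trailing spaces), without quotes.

After 1 (h): row=0 col=0 char='l'
After 2 (h): row=0 col=0 char='l'
After 3 (l): row=0 col=1 char='e'
After 4 (^): row=0 col=0 char='l'
After 5 (j): row=1 col=0 char='f'
After 6 (w): row=1 col=6 char='r'
After 7 (b): row=1 col=0 char='f'
After 8 (w): row=1 col=6 char='r'
After 9 (w): row=2 col=0 char='p'

Answer: pink sun fire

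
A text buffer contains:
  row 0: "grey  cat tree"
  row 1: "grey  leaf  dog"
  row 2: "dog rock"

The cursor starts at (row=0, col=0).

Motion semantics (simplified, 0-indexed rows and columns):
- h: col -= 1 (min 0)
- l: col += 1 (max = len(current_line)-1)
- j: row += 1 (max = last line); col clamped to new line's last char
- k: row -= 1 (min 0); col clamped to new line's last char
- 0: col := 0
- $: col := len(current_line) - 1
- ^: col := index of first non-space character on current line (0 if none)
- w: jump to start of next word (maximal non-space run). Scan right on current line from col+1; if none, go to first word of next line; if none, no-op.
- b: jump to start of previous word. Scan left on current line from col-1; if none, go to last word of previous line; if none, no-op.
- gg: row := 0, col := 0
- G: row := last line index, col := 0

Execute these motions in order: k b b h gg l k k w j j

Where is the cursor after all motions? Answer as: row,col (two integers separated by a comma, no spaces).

After 1 (k): row=0 col=0 char='g'
After 2 (b): row=0 col=0 char='g'
After 3 (b): row=0 col=0 char='g'
After 4 (h): row=0 col=0 char='g'
After 5 (gg): row=0 col=0 char='g'
After 6 (l): row=0 col=1 char='r'
After 7 (k): row=0 col=1 char='r'
After 8 (k): row=0 col=1 char='r'
After 9 (w): row=0 col=6 char='c'
After 10 (j): row=1 col=6 char='l'
After 11 (j): row=2 col=6 char='c'

Answer: 2,6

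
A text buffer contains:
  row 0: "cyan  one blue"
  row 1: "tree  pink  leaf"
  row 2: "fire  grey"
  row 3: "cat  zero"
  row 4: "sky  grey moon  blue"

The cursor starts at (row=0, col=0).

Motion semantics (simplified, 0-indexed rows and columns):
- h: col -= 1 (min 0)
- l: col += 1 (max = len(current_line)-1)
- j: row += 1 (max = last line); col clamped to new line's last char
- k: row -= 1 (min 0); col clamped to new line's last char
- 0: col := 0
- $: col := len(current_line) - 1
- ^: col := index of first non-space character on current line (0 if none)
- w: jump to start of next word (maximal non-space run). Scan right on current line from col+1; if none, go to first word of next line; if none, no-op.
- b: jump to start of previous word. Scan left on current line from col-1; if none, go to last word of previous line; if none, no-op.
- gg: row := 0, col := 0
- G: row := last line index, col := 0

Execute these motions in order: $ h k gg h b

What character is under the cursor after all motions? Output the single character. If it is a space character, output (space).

After 1 ($): row=0 col=13 char='e'
After 2 (h): row=0 col=12 char='u'
After 3 (k): row=0 col=12 char='u'
After 4 (gg): row=0 col=0 char='c'
After 5 (h): row=0 col=0 char='c'
After 6 (b): row=0 col=0 char='c'

Answer: c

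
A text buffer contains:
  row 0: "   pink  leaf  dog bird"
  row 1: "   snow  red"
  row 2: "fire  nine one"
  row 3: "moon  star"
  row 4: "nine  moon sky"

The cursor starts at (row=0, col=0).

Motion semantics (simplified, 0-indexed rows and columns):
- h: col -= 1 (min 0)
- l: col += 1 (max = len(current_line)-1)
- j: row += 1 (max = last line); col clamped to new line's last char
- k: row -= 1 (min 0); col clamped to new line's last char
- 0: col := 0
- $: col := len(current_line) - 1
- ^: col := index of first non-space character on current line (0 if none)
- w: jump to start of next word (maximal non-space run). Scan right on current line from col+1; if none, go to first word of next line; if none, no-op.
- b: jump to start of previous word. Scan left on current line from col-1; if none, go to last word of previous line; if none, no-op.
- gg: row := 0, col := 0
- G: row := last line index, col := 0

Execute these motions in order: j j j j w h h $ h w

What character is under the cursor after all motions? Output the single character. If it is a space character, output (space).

Answer: k

Derivation:
After 1 (j): row=1 col=0 char='_'
After 2 (j): row=2 col=0 char='f'
After 3 (j): row=3 col=0 char='m'
After 4 (j): row=4 col=0 char='n'
After 5 (w): row=4 col=6 char='m'
After 6 (h): row=4 col=5 char='_'
After 7 (h): row=4 col=4 char='_'
After 8 ($): row=4 col=13 char='y'
After 9 (h): row=4 col=12 char='k'
After 10 (w): row=4 col=12 char='k'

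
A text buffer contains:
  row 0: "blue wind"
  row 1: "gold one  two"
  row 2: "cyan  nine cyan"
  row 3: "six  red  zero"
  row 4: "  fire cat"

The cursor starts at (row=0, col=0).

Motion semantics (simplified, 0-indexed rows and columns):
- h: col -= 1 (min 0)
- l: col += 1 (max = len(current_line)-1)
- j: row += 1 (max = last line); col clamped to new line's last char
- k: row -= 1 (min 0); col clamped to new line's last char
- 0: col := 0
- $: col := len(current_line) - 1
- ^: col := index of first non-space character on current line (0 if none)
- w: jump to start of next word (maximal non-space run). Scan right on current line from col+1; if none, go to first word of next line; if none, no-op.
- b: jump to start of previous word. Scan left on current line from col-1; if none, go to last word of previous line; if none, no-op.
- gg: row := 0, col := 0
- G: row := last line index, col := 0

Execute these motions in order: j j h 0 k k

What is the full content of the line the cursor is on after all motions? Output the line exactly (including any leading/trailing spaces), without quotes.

Answer: blue wind

Derivation:
After 1 (j): row=1 col=0 char='g'
After 2 (j): row=2 col=0 char='c'
After 3 (h): row=2 col=0 char='c'
After 4 (0): row=2 col=0 char='c'
After 5 (k): row=1 col=0 char='g'
After 6 (k): row=0 col=0 char='b'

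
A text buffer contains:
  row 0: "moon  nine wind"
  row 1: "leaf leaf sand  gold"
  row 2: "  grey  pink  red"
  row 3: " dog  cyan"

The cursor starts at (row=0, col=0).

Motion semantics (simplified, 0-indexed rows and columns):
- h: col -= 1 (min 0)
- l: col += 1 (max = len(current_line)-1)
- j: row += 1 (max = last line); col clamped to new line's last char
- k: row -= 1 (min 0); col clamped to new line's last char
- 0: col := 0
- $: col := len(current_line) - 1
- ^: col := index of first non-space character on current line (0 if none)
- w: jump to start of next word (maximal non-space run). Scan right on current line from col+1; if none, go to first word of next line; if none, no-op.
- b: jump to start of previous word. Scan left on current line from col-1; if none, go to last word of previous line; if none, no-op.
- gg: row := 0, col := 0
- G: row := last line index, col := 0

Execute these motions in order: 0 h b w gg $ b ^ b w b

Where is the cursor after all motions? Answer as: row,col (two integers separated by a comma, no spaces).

After 1 (0): row=0 col=0 char='m'
After 2 (h): row=0 col=0 char='m'
After 3 (b): row=0 col=0 char='m'
After 4 (w): row=0 col=6 char='n'
After 5 (gg): row=0 col=0 char='m'
After 6 ($): row=0 col=14 char='d'
After 7 (b): row=0 col=11 char='w'
After 8 (^): row=0 col=0 char='m'
After 9 (b): row=0 col=0 char='m'
After 10 (w): row=0 col=6 char='n'
After 11 (b): row=0 col=0 char='m'

Answer: 0,0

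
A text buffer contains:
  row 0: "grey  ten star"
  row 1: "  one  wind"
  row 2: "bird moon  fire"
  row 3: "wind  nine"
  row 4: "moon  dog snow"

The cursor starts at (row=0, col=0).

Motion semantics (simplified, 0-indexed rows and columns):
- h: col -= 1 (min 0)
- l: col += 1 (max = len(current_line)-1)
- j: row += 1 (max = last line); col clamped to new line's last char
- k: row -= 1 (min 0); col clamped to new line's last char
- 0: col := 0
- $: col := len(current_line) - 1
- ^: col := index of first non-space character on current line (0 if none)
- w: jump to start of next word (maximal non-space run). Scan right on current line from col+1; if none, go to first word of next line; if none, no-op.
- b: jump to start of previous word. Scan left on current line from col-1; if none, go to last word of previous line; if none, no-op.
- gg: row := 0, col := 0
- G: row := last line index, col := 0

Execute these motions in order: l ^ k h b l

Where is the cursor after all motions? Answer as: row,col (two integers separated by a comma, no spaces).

Answer: 0,1

Derivation:
After 1 (l): row=0 col=1 char='r'
After 2 (^): row=0 col=0 char='g'
After 3 (k): row=0 col=0 char='g'
After 4 (h): row=0 col=0 char='g'
After 5 (b): row=0 col=0 char='g'
After 6 (l): row=0 col=1 char='r'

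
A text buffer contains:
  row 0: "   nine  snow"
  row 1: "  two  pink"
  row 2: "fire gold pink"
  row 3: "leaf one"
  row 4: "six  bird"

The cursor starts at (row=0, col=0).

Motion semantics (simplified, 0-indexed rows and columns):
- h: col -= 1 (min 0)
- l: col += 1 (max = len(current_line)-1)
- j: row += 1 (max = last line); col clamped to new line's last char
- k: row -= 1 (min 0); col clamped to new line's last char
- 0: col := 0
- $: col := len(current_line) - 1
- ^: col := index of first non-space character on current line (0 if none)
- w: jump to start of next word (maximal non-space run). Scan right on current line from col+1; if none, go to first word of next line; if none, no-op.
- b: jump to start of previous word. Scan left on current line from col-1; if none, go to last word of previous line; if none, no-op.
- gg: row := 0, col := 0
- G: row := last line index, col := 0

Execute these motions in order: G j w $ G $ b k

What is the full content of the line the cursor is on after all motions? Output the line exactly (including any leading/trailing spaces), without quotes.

After 1 (G): row=4 col=0 char='s'
After 2 (j): row=4 col=0 char='s'
After 3 (w): row=4 col=5 char='b'
After 4 ($): row=4 col=8 char='d'
After 5 (G): row=4 col=0 char='s'
After 6 ($): row=4 col=8 char='d'
After 7 (b): row=4 col=5 char='b'
After 8 (k): row=3 col=5 char='o'

Answer: leaf one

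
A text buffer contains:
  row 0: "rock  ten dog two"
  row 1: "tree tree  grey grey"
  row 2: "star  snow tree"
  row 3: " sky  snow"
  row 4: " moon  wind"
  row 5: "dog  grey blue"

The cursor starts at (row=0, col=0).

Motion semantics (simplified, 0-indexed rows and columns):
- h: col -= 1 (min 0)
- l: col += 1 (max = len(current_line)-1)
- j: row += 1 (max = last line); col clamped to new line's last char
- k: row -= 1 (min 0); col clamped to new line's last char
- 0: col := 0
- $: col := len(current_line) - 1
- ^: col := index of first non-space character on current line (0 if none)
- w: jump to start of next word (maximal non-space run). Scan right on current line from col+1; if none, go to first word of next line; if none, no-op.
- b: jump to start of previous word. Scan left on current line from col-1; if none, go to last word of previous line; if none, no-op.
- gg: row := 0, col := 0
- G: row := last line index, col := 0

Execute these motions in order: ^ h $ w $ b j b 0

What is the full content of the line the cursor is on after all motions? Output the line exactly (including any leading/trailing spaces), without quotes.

Answer: star  snow tree

Derivation:
After 1 (^): row=0 col=0 char='r'
After 2 (h): row=0 col=0 char='r'
After 3 ($): row=0 col=16 char='o'
After 4 (w): row=1 col=0 char='t'
After 5 ($): row=1 col=19 char='y'
After 6 (b): row=1 col=16 char='g'
After 7 (j): row=2 col=14 char='e'
After 8 (b): row=2 col=11 char='t'
After 9 (0): row=2 col=0 char='s'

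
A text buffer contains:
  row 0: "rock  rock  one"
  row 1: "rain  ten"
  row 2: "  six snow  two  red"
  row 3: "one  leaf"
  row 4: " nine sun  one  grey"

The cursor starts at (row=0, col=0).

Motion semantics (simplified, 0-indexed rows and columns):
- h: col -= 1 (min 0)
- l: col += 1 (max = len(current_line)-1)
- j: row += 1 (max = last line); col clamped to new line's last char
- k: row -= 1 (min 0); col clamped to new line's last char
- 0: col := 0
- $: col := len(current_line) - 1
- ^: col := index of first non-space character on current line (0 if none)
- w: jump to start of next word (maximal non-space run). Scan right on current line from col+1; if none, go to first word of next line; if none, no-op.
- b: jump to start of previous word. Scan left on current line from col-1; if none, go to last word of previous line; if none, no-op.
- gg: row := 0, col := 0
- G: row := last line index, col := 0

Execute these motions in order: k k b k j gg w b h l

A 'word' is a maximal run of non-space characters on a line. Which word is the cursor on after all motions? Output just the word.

Answer: rock

Derivation:
After 1 (k): row=0 col=0 char='r'
After 2 (k): row=0 col=0 char='r'
After 3 (b): row=0 col=0 char='r'
After 4 (k): row=0 col=0 char='r'
After 5 (j): row=1 col=0 char='r'
After 6 (gg): row=0 col=0 char='r'
After 7 (w): row=0 col=6 char='r'
After 8 (b): row=0 col=0 char='r'
After 9 (h): row=0 col=0 char='r'
After 10 (l): row=0 col=1 char='o'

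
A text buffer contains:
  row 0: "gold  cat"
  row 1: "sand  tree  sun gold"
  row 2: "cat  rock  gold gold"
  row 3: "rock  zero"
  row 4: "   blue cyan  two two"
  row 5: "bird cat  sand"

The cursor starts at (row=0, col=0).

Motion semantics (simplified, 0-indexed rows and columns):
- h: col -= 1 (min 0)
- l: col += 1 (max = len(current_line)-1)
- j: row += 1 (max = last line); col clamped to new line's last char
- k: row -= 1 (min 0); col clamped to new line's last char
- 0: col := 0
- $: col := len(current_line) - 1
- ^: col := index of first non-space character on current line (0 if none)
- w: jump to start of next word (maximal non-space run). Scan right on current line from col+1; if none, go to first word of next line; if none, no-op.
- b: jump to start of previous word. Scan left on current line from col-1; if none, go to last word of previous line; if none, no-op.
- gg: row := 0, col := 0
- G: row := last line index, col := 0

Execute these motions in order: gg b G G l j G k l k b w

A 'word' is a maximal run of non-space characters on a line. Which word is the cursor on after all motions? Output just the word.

Answer: zero

Derivation:
After 1 (gg): row=0 col=0 char='g'
After 2 (b): row=0 col=0 char='g'
After 3 (G): row=5 col=0 char='b'
After 4 (G): row=5 col=0 char='b'
After 5 (l): row=5 col=1 char='i'
After 6 (j): row=5 col=1 char='i'
After 7 (G): row=5 col=0 char='b'
After 8 (k): row=4 col=0 char='_'
After 9 (l): row=4 col=1 char='_'
After 10 (k): row=3 col=1 char='o'
After 11 (b): row=3 col=0 char='r'
After 12 (w): row=3 col=6 char='z'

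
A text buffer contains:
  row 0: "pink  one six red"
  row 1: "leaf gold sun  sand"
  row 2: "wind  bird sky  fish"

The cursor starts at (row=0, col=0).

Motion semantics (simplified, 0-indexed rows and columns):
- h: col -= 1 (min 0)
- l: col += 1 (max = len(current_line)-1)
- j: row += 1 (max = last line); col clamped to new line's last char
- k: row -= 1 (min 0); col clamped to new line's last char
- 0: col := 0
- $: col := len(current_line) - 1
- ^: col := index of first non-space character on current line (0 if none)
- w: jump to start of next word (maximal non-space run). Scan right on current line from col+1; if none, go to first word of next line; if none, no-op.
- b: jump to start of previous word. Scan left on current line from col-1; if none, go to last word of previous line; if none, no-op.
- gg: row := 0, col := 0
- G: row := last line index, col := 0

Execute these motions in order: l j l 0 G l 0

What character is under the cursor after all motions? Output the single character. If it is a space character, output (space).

Answer: w

Derivation:
After 1 (l): row=0 col=1 char='i'
After 2 (j): row=1 col=1 char='e'
After 3 (l): row=1 col=2 char='a'
After 4 (0): row=1 col=0 char='l'
After 5 (G): row=2 col=0 char='w'
After 6 (l): row=2 col=1 char='i'
After 7 (0): row=2 col=0 char='w'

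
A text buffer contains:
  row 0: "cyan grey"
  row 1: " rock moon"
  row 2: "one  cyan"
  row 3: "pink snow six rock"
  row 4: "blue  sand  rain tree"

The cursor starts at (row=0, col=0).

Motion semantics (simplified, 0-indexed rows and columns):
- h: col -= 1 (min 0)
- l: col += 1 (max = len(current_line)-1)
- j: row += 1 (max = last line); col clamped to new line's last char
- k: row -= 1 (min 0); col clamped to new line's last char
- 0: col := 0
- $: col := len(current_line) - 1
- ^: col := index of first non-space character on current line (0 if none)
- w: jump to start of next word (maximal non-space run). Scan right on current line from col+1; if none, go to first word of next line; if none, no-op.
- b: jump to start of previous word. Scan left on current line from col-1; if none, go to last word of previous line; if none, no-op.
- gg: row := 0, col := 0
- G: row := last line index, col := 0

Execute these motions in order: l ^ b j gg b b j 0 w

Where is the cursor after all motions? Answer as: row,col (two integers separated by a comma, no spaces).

Answer: 1,1

Derivation:
After 1 (l): row=0 col=1 char='y'
After 2 (^): row=0 col=0 char='c'
After 3 (b): row=0 col=0 char='c'
After 4 (j): row=1 col=0 char='_'
After 5 (gg): row=0 col=0 char='c'
After 6 (b): row=0 col=0 char='c'
After 7 (b): row=0 col=0 char='c'
After 8 (j): row=1 col=0 char='_'
After 9 (0): row=1 col=0 char='_'
After 10 (w): row=1 col=1 char='r'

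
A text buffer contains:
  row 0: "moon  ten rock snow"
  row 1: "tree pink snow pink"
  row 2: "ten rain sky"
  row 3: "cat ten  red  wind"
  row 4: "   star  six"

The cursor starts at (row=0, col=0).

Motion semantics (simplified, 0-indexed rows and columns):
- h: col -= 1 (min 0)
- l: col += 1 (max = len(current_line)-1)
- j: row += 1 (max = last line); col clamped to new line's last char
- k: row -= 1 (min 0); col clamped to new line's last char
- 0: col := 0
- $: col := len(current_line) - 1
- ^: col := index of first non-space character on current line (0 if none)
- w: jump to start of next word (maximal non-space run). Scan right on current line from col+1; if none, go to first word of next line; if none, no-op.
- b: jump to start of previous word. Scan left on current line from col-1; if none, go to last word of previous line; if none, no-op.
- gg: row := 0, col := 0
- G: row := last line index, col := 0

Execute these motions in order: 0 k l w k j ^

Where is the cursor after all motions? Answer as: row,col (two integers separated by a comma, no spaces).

After 1 (0): row=0 col=0 char='m'
After 2 (k): row=0 col=0 char='m'
After 3 (l): row=0 col=1 char='o'
After 4 (w): row=0 col=6 char='t'
After 5 (k): row=0 col=6 char='t'
After 6 (j): row=1 col=6 char='i'
After 7 (^): row=1 col=0 char='t'

Answer: 1,0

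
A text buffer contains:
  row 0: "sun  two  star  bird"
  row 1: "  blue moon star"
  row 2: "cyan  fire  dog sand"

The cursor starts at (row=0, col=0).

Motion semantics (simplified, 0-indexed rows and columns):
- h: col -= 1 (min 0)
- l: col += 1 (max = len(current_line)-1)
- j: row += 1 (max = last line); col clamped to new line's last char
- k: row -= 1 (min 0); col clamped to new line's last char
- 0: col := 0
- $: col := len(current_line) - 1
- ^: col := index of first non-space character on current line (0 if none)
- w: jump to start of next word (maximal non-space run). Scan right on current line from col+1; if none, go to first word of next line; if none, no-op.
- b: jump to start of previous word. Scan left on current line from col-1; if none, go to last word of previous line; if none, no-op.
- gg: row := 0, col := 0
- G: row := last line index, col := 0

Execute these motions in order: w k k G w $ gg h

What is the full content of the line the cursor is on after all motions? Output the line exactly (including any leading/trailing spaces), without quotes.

After 1 (w): row=0 col=5 char='t'
After 2 (k): row=0 col=5 char='t'
After 3 (k): row=0 col=5 char='t'
After 4 (G): row=2 col=0 char='c'
After 5 (w): row=2 col=6 char='f'
After 6 ($): row=2 col=19 char='d'
After 7 (gg): row=0 col=0 char='s'
After 8 (h): row=0 col=0 char='s'

Answer: sun  two  star  bird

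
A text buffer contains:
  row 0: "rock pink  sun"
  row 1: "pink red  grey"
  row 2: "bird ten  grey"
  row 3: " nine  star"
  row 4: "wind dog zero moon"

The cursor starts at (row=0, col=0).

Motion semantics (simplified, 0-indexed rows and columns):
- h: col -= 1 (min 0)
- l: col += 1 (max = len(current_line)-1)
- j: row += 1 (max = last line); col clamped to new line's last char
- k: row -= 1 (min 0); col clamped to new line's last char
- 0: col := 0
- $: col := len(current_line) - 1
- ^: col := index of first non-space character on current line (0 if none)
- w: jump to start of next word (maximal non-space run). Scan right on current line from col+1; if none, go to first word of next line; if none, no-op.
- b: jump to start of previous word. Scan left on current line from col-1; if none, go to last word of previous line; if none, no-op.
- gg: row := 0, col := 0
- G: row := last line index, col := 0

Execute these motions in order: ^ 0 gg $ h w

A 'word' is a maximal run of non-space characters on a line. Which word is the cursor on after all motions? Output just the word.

After 1 (^): row=0 col=0 char='r'
After 2 (0): row=0 col=0 char='r'
After 3 (gg): row=0 col=0 char='r'
After 4 ($): row=0 col=13 char='n'
After 5 (h): row=0 col=12 char='u'
After 6 (w): row=1 col=0 char='p'

Answer: pink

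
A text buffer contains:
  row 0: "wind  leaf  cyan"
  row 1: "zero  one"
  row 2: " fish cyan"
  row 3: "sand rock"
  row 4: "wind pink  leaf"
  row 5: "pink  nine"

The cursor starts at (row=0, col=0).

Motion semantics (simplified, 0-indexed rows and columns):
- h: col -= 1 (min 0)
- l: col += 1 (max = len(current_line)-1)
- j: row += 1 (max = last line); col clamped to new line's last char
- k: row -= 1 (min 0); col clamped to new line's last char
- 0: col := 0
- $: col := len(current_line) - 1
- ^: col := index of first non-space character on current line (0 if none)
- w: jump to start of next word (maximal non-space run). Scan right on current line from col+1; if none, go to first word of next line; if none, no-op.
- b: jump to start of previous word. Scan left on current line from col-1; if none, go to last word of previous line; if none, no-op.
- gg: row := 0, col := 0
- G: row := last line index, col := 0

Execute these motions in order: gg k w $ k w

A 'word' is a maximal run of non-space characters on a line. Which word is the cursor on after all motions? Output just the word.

Answer: zero

Derivation:
After 1 (gg): row=0 col=0 char='w'
After 2 (k): row=0 col=0 char='w'
After 3 (w): row=0 col=6 char='l'
After 4 ($): row=0 col=15 char='n'
After 5 (k): row=0 col=15 char='n'
After 6 (w): row=1 col=0 char='z'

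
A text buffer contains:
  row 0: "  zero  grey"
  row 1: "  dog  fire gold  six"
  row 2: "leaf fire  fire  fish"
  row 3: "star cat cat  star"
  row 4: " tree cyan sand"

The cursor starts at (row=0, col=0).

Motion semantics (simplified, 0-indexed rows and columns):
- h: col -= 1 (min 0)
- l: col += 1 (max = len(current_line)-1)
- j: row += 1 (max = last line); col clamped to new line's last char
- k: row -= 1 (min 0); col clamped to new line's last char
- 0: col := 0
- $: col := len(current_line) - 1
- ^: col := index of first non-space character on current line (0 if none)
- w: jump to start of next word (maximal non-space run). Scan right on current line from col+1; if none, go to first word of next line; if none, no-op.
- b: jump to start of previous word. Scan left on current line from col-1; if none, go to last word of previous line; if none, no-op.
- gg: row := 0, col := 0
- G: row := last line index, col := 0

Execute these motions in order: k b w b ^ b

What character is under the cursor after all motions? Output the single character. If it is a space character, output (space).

Answer: z

Derivation:
After 1 (k): row=0 col=0 char='_'
After 2 (b): row=0 col=0 char='_'
After 3 (w): row=0 col=2 char='z'
After 4 (b): row=0 col=2 char='z'
After 5 (^): row=0 col=2 char='z'
After 6 (b): row=0 col=2 char='z'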